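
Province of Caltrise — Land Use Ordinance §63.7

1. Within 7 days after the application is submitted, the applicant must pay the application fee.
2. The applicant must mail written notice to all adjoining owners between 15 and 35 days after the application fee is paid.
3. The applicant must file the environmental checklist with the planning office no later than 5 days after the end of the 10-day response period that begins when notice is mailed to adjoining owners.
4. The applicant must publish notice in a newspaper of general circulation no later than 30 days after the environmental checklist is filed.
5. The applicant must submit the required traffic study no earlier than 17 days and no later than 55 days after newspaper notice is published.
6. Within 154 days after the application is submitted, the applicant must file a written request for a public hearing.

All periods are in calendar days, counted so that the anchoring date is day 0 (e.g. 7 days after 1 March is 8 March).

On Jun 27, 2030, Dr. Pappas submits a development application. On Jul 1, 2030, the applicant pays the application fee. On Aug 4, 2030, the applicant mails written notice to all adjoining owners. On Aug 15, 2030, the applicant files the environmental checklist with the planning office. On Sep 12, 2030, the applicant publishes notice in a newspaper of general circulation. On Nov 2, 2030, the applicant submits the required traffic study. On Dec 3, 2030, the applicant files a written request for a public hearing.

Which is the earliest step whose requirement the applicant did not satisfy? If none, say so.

Step 6

Step 1: 7 days after Jun 27, 2030 (when the application is submitted) is Jul 4, 2030; completed Jul 1, 2030, before the deadline.
Step 2: the window is 15–35 days after Jul 1, 2030 (when the application fee is paid), so Jul 16, 2030 through Aug 5, 2030; done Aug 4, 2030, which is between those dates.
Step 3: 5 days after Aug 14, 2030 (end of the 10-day response period, which began when notice is mailed to adjoining owners on Aug 4, 2030) is Aug 19, 2030; Aug 15, 2030 is within that limit.
Step 4: 30 days after Aug 15, 2030 (when the environmental checklist is filed) is Sep 14, 2030; Sep 12, 2030 is within that limit.
Step 5: the window is 17–55 days after Sep 12, 2030 (when newspaper notice is published), so Sep 29, 2030 through Nov 6, 2030; done Nov 2, 2030 — within the window.
Step 6: 154 days after Jun 27, 2030 (when the application is submitted) is Nov 28, 2030; done Dec 3, 2030 — 5 days late.
That is the first point of non-compliance.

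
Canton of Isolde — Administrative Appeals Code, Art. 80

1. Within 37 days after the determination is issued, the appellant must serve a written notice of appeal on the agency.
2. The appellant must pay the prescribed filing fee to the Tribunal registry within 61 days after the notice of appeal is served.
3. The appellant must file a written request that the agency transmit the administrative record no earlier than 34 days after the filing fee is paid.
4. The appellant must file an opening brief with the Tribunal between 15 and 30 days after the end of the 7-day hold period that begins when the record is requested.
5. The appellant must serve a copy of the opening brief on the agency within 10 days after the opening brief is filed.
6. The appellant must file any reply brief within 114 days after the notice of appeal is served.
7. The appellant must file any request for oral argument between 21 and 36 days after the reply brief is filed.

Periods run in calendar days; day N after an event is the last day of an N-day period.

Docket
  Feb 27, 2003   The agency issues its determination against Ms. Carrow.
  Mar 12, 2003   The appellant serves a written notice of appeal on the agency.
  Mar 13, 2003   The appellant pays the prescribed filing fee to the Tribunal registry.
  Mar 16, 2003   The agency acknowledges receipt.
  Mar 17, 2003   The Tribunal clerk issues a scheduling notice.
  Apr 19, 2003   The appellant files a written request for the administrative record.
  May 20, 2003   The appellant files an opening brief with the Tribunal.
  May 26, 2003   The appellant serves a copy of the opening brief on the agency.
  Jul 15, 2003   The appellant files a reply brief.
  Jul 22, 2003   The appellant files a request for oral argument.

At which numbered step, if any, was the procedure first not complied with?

Step 6

Step 1 — counting 37 days from Feb 27, 2003 (when the determination is issued) gives a deadline of Apr 5, 2003; Mar 12, 2003 is within that limit.
Step 2 — counting 61 days from Mar 12, 2003 (when the notice of appeal is served) gives a deadline of May 12, 2003; completed Mar 13, 2003, before the deadline.
Step 3 — must wait 34 days from Mar 13, 2003 (when the filing fee is paid), so not before Apr 16, 2003; done Apr 19, 2003 — permitted.
Step 4 — 15 and 30 days from Apr 26, 2003 (end of the 7-day hold period, which began when the record is requested on Apr 19, 2003) are May 11, 2003 and May 26, 2003 respectively; done May 20, 2003, which is between those dates.
Step 5 — counting 10 days from May 20, 2003 (when the opening brief is filed) gives a deadline of May 30, 2003; done May 26, 2003 — timely.
Step 6 — counting 114 days from Mar 12, 2003 (when the notice of appeal is served) gives a deadline of Jul 4, 2003; done Jul 15, 2003 — 11 days late.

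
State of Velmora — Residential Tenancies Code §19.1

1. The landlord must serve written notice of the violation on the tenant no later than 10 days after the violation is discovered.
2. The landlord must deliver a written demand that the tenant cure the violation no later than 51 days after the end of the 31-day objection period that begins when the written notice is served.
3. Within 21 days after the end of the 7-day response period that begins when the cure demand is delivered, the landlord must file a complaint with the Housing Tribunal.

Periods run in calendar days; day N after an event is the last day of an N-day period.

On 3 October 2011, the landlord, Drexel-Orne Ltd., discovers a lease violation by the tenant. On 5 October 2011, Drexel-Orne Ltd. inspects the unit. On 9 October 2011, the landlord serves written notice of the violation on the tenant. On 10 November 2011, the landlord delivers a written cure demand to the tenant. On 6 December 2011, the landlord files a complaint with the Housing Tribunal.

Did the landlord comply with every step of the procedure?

Yes

(1) due by 3 October 2011 + 10 days = 13 October 2011; completed 9 October 2011, before the deadline.
(2) due by 9 November 2011 + 51 days = 30 December 2011; 10 November 2011 is within that limit.
(3) due by 17 November 2011 + 21 days = 8 December 2011; done 6 December 2011 — timely.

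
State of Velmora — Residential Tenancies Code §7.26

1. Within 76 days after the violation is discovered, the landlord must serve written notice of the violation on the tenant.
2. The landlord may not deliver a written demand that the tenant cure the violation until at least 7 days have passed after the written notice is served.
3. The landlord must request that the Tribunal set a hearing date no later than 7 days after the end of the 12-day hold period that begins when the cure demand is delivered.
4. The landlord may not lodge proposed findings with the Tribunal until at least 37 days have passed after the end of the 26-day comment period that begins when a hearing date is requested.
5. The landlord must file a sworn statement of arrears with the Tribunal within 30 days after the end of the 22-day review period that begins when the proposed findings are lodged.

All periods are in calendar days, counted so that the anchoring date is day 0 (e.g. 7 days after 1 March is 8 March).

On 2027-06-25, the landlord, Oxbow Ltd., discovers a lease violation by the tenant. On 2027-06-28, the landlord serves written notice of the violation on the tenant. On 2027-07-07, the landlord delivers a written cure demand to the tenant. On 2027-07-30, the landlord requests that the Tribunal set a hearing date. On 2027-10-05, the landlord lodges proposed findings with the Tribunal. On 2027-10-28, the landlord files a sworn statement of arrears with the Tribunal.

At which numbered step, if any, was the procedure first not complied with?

(1) due by 2027-06-25 + 76 days = 2027-09-09; 2027-06-28 is within that limit.
(2) permitted from 2027-06-28 + 7 days = 2027-07-05 onward; done 2027-07-07 — permitted.
(3) due by 2027-07-19 + 7 days = 2027-07-26; not done until 2027-07-30, 4 days after the deadline.
Later steps need not be reached.

Step 3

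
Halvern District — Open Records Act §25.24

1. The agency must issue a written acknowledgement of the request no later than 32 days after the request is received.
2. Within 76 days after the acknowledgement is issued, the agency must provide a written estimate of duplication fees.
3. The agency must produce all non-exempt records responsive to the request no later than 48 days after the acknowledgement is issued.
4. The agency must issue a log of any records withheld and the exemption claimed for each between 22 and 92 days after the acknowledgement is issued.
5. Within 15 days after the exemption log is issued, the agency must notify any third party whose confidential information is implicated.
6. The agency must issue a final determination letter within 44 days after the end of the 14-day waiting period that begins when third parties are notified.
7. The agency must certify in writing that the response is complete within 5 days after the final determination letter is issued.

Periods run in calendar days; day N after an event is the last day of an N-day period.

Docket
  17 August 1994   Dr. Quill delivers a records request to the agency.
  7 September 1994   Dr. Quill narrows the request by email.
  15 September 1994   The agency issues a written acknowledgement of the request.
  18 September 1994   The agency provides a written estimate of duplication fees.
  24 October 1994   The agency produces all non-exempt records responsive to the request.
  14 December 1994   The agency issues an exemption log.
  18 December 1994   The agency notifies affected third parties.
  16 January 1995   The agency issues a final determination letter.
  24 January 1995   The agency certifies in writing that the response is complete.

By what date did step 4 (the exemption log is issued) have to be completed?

Step 4 runs from 15 September 1994, when the acknowledgement is issued. The window is 22–92 days after 15 September 1994; it closes on 16 December 1994.

16 December 1994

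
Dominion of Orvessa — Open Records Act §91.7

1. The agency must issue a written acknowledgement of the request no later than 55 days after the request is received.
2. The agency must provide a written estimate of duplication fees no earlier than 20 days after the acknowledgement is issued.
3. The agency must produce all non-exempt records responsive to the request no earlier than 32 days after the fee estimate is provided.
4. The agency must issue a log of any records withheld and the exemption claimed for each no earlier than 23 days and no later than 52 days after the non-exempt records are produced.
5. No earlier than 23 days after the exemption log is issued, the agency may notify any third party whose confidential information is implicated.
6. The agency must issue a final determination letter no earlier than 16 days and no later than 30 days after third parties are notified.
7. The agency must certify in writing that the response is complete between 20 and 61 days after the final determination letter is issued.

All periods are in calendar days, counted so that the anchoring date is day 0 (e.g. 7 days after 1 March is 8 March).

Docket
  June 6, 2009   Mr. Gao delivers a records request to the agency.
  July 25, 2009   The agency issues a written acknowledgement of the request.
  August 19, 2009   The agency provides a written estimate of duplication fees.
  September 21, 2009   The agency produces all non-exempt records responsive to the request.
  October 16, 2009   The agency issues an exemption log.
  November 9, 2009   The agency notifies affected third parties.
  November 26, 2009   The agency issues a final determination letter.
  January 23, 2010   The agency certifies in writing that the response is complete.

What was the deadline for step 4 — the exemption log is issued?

November 12, 2009

Step 4 runs from September 21, 2009, when the non-exempt records are produced. The window is 23–52 days after September 21, 2009; it closes on November 12, 2009.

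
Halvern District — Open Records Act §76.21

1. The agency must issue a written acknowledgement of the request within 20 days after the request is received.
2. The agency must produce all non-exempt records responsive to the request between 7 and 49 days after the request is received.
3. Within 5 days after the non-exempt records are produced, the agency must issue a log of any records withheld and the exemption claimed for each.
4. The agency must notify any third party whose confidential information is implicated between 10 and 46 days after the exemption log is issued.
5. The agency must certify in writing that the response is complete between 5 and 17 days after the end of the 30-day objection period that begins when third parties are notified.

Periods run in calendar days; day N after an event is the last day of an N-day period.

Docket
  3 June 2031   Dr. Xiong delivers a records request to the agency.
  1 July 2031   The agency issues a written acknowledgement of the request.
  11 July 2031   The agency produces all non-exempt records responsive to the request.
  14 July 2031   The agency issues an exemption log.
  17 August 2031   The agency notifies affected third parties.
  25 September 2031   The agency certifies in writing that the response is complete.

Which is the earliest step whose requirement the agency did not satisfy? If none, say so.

Step 1 — counting 20 days from 3 June 2031 (when the request is received) gives a deadline of 23 June 2031; 1 July 2031 misses that deadline by 8 days.
That is the first point of non-compliance.

Step 1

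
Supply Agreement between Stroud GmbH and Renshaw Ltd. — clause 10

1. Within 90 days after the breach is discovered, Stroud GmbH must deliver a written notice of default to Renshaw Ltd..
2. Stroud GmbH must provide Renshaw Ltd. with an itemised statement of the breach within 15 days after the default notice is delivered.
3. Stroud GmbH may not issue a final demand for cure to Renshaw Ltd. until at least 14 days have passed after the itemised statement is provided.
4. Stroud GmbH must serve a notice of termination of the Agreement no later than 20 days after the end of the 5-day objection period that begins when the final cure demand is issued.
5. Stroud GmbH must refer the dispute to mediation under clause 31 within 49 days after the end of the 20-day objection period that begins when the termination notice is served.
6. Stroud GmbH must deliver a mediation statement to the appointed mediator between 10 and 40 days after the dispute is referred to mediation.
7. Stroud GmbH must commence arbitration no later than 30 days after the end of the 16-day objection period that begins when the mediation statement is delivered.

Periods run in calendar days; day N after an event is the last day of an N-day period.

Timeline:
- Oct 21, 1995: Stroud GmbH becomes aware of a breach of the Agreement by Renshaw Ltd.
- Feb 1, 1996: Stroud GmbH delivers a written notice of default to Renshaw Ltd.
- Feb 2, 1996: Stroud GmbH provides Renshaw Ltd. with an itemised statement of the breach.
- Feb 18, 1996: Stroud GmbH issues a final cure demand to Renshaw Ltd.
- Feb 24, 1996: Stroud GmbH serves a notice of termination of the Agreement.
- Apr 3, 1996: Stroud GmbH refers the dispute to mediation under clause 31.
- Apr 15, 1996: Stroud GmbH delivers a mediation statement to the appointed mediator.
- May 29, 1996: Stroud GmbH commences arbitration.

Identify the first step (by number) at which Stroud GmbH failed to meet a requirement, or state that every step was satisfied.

Step 1

Step 1 — counting 90 days from Oct 21, 1995 (when the breach is discovered) gives a deadline of Jan 19, 1996; Feb 1, 1996 misses that deadline by 13 days.
The procedure was therefore not followed at step 1.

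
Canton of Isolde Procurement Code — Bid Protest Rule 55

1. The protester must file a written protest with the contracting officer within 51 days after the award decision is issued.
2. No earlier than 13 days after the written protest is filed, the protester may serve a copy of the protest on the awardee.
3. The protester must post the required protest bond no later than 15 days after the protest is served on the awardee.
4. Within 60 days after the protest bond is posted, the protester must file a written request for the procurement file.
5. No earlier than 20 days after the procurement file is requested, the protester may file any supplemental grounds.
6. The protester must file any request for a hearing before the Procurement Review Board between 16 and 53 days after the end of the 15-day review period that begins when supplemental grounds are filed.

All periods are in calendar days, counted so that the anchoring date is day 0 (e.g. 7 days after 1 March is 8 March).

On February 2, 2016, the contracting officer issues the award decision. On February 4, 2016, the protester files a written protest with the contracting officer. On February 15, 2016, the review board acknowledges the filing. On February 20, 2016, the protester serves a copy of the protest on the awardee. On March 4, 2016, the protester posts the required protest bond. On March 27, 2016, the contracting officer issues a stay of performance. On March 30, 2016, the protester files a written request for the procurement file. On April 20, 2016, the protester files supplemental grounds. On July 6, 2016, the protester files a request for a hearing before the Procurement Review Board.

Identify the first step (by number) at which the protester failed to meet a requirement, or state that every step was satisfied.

Step 1: 51 days after February 2, 2016 (when the award decision is issued) is March 24, 2016; done February 4, 2016 — timely.
Step 2: the earliest permitted date is 13 days after February 4, 2016 (when the written protest is filed), i.e. February 17, 2016; done February 20, 2016, after the minimum wait.
Step 3: 15 days after February 20, 2016 (when the protest is served on the awardee) is March 6, 2016; done March 4, 2016 — timely.
Step 4: 60 days after March 4, 2016 (when the protest bond is posted) is May 3, 2016; completed March 30, 2016, before the deadline.
Step 5: the earliest permitted date is 20 days after March 30, 2016 (when the procurement file is requested), i.e. April 19, 2016; April 20, 2016 is on or after that date.
Step 6: the window is 16–53 days after May 5, 2016 (end of the 15-day review period, which began when supplemental grounds are filed on April 20, 2016), so May 21, 2016 through June 27, 2016; July 6, 2016 is 9 days past the end of the window.
That is the first point of non-compliance.

Step 6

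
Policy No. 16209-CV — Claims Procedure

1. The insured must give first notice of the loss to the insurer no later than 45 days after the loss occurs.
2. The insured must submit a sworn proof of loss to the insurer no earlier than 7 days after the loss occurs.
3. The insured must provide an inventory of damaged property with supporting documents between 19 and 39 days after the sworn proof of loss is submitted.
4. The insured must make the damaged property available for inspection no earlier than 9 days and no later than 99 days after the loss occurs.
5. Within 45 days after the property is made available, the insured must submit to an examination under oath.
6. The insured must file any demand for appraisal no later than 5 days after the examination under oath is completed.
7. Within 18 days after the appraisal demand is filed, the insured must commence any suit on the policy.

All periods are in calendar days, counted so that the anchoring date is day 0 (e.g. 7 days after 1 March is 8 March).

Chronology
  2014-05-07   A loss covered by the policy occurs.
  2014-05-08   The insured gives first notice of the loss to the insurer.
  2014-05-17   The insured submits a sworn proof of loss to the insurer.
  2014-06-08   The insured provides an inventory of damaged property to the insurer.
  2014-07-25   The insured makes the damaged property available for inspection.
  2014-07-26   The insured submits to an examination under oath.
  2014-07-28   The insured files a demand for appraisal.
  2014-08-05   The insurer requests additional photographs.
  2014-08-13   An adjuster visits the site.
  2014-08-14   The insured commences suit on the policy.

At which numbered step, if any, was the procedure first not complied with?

None — every step was satisfied

(1) due by 2014-05-07 + 45 days = 2014-06-21; 2014-05-08 is within that limit.
(2) permitted from 2014-05-07 + 7 days = 2014-05-14 onward; done 2014-05-17, after the minimum wait.
(3) the permitted window runs from 2014-05-17 + 19 = 2014-06-05 to 2014-05-17 + 39 = 2014-06-25; done 2014-06-08, which is between those dates.
(4) the permitted window runs from 2014-05-07 + 9 = 2014-05-16 to 2014-05-07 + 99 = 2014-08-14; done 2014-07-25 — within the window.
(5) due by 2014-07-25 + 45 days = 2014-09-08; completed 2014-07-26, before the deadline.
(6) due by 2014-07-26 + 5 days = 2014-07-31; completed 2014-07-28, before the deadline.
(7) due by 2014-07-28 + 18 days = 2014-08-15; completed 2014-08-14, before the deadline.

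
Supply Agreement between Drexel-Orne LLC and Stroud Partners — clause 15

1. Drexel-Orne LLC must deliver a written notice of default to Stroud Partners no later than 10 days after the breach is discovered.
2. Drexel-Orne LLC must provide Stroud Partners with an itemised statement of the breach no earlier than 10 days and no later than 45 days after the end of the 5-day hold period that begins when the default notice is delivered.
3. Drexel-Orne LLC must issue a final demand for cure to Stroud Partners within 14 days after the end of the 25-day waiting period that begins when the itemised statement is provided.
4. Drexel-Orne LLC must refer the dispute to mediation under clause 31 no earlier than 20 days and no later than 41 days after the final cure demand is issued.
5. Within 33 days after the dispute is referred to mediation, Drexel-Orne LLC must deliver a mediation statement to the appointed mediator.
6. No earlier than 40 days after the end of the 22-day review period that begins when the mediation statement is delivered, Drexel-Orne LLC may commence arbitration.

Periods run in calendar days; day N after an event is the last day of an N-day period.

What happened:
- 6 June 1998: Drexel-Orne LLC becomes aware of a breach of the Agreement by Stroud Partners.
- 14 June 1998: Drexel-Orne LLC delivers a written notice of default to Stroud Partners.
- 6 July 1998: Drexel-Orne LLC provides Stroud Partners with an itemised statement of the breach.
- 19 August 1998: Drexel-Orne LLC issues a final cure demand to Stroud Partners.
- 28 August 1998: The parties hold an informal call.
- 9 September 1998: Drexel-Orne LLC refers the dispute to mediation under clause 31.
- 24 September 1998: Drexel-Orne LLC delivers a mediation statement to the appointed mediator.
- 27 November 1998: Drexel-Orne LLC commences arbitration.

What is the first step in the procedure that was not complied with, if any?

Step 3

Step 1 — counting 10 days from 6 June 1998 (when the breach is discovered) gives a deadline of 16 June 1998; completed 14 June 1998, before the deadline.
Step 2 — 10 and 45 days from 19 June 1998 (end of the 5-day hold period, which began when the default notice is delivered on 14 June 1998) are 29 June 1998 and 3 August 1998 respectively; done 6 July 1998, which is between those dates.
Step 3 — counting 14 days from 31 July 1998 (end of the 25-day waiting period, which began when the itemised statement is provided on 6 July 1998) gives a deadline of 14 August 1998; 19 August 1998 misses that deadline by 5 days.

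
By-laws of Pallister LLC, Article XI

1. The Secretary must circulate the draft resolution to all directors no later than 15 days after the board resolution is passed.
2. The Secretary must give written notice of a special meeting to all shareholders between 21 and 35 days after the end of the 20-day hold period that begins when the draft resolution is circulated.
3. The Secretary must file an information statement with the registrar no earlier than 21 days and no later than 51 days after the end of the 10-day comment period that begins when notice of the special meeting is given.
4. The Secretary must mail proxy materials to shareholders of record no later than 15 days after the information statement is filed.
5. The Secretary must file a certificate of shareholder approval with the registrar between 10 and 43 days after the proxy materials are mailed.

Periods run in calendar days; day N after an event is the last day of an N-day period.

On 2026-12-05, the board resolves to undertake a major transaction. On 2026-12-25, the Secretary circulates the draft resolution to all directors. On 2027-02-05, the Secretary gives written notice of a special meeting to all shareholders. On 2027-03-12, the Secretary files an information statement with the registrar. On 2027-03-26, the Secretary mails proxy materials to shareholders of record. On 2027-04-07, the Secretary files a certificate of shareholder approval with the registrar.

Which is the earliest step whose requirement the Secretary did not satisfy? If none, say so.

Step 1

Step 1 — counting 15 days from 2026-12-05 (when the board resolution is passed) gives a deadline of 2026-12-20; 2026-12-25 misses that deadline by 5 days.
That is the first point of non-compliance.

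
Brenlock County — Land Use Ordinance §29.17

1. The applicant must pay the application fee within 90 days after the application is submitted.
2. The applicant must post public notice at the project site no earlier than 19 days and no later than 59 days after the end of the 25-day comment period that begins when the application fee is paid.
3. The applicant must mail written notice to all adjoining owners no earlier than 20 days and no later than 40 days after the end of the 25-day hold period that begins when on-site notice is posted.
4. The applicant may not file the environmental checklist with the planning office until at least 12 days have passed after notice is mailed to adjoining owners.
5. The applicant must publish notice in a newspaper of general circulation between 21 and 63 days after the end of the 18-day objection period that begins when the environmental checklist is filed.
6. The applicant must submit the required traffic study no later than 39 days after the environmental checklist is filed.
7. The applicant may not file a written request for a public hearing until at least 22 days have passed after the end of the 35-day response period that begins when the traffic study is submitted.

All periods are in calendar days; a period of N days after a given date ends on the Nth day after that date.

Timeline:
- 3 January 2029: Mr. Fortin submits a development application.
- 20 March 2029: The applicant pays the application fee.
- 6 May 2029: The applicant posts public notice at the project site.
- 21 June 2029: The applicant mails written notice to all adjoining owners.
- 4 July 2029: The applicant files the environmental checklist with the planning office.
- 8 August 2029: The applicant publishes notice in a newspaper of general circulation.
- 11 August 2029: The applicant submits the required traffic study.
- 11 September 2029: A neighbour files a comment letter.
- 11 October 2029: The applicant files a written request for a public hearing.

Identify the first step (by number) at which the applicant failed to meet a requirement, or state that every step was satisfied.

Step 1: 90 days after 3 January 2029 (when the application is submitted) is 3 April 2029; done 20 March 2029 — timely.
Step 2: the window is 19–59 days after 14 April 2029 (end of the 25-day comment period, which began when the application fee is paid on 20 March 2029), so 3 May 2029 through 12 June 2029; done 6 May 2029 — within the window.
Step 3: the window is 20–40 days after 31 May 2029 (end of the 25-day hold period, which began when on-site notice is posted on 6 May 2029), so 20 June 2029 through 10 July 2029; done 21 June 2029, which is between those dates.
Step 4: the earliest permitted date is 12 days after 21 June 2029 (when notice is mailed to adjoining owners), i.e. 3 July 2029; 4 July 2029 is on or after that date.
Step 5: the window is 21–63 days after 22 July 2029 (end of the 18-day objection period, which began when the environmental checklist is filed on 4 July 2029), so 12 August 2029 through 23 September 2029; 8 August 2029 is 4 days too early.

Step 5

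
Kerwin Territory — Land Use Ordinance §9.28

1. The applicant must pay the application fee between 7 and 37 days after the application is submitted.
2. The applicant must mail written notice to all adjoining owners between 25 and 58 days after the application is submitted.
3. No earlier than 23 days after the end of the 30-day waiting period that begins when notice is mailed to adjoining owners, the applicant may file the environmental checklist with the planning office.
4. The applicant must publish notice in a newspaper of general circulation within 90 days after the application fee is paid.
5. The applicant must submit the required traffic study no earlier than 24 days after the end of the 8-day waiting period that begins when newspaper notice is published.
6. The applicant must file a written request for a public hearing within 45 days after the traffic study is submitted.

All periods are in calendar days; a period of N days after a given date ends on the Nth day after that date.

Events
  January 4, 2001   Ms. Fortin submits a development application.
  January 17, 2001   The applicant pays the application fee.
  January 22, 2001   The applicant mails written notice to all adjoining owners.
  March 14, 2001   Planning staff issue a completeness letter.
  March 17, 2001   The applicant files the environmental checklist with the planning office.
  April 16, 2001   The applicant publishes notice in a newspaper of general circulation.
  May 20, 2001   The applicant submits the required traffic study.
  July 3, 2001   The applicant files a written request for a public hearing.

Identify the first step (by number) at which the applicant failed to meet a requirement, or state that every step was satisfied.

Step 2

Step 1: the window is 7–37 days after January 4, 2001 (when the application is submitted), so January 11, 2001 through February 10, 2001; January 17, 2001 falls inside that range.
Step 2: the window is 25–58 days after January 4, 2001 (when the application is submitted), so January 29, 2001 through March 3, 2001; done January 22, 2001 — 7 days before the window opened.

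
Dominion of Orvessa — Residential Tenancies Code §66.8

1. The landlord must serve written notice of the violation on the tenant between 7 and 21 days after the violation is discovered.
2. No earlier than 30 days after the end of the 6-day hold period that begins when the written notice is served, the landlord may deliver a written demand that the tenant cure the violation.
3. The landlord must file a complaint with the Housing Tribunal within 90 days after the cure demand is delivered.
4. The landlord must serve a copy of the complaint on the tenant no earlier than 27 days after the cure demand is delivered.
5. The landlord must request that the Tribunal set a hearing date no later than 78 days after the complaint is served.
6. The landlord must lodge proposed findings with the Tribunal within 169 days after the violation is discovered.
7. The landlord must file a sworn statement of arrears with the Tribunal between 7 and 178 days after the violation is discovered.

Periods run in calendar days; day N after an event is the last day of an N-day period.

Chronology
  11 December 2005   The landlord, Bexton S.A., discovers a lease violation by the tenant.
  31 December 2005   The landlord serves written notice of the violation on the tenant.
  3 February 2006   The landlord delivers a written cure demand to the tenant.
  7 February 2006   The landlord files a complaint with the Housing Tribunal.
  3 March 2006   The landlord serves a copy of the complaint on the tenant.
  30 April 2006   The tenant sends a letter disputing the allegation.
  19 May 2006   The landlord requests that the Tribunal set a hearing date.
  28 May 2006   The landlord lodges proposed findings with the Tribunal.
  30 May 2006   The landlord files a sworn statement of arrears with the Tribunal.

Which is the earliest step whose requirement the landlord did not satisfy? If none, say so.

Step 1 — 7 and 21 days from 11 December 2005 (when the violation is discovered) are 18 December 2005 and 1 January 2006 respectively; done 31 December 2005 — within the window.
Step 2 — must wait 30 days from 6 January 2006 (end of the 6-day hold period, which began when the written notice is served on 31 December 2005), so not before 5 February 2006; 3 February 2006 is 2 days before the earliest permitted date.
The procedure was therefore not followed at step 2.

Step 2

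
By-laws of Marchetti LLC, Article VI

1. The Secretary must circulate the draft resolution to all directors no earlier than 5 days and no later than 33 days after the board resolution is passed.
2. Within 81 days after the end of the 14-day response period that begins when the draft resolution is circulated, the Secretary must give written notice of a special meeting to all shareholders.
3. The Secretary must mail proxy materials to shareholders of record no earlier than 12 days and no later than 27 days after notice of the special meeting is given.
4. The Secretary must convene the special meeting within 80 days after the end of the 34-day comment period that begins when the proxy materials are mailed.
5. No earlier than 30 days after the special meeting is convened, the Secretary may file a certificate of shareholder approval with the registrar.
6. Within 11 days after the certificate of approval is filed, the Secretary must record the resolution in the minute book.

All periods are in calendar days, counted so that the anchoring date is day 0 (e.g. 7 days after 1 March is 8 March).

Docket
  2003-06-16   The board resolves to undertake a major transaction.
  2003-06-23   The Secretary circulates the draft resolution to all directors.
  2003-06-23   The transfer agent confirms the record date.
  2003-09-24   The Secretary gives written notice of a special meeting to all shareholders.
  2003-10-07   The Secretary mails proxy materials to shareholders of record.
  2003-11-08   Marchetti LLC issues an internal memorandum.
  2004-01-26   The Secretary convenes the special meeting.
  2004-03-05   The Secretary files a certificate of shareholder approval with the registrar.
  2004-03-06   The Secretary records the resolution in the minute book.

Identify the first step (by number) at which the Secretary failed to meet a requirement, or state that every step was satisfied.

Step 1 — 5 and 33 days from 2003-06-16 (when the board resolution is passed) are 2003-06-21 and 2003-07-19 respectively; done 2003-06-23, which is between those dates.
Step 2 — counting 81 days from 2003-07-07 (end of the 14-day response period, which began when the draft resolution is circulated on 2003-06-23) gives a deadline of 2003-09-26; completed 2003-09-24, before the deadline.
Step 3 — 12 and 27 days from 2003-09-24 (when notice of the special meeting is given) are 2003-10-06 and 2003-10-21 respectively; 2003-10-07 falls inside that range.
Step 4 — counting 80 days from 2003-11-10 (end of the 34-day comment period, which began when the proxy materials are mailed on 2003-10-07) gives a deadline of 2004-01-29; 2004-01-26 is within that limit.
Step 5 — must wait 30 days from 2004-01-26 (when the special meeting is convened), so not before 2004-02-25; done 2004-03-05, after the minimum wait.
Step 6 — counting 11 days from 2004-03-05 (when the certificate of approval is filed) gives a deadline of 2004-03-16; done 2004-03-06 — timely.

None — every step was satisfied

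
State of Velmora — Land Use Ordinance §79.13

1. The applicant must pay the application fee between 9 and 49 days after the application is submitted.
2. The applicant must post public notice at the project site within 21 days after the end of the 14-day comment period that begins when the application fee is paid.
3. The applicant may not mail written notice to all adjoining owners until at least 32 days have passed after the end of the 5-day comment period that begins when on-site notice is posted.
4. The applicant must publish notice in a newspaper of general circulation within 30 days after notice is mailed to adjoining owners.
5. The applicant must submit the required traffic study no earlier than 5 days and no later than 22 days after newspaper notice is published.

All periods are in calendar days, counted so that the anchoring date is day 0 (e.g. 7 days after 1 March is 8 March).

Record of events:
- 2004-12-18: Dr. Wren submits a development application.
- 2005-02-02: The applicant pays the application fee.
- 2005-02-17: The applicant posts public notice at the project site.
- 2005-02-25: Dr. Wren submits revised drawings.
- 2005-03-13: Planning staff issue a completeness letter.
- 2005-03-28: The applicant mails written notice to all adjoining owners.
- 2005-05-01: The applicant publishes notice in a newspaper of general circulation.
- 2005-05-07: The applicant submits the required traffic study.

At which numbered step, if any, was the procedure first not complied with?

Step 4

Step 1 — 9 and 49 days from 2004-12-18 (when the application is submitted) are 2004-12-27 and 2005-02-05 respectively; 2005-02-02 falls inside that range.
Step 2 — counting 21 days from 2005-02-16 (end of the 14-day comment period, which began when the application fee is paid on 2005-02-02) gives a deadline of 2005-03-09; done 2005-02-17 — timely.
Step 3 — must wait 32 days from 2005-02-22 (end of the 5-day comment period, which began when on-site notice is posted on 2005-02-17), so not before 2005-03-26; done 2005-03-28, after the minimum wait.
Step 4 — counting 30 days from 2005-03-28 (when notice is mailed to adjoining owners) gives a deadline of 2005-04-27; 2005-05-01 misses that deadline by 4 days.
The procedure was therefore not followed at step 4.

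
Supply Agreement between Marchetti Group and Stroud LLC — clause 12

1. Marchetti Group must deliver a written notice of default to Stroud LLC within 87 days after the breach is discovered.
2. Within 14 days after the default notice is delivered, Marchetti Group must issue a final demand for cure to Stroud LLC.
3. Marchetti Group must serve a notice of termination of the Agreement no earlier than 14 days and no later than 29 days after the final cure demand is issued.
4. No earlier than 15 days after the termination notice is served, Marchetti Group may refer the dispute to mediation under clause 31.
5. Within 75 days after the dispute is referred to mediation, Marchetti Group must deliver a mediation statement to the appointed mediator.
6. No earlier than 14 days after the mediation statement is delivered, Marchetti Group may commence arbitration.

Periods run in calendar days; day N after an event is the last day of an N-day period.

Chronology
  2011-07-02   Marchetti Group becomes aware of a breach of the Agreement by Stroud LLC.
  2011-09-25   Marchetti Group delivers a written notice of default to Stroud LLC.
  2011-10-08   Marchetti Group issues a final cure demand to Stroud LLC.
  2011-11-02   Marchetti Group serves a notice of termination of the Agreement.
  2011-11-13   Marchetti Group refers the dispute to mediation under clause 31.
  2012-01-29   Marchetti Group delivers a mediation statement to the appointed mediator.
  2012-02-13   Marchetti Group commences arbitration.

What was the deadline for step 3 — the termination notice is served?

2011-11-06

Step 3 runs from 2011-10-08, when the final cure demand is issued. The window is 14–29 days after 2011-10-08; it closes on 2011-11-06.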